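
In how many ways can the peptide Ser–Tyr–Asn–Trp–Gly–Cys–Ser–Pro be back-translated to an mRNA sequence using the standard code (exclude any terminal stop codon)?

Ser: 6 codons.
Tyr: 2 codons.
Asn: 2 codons.
Trp: 1 codon.
Gly: 4 codons.
Cys: 2 codons.
Ser: 6 codons.
Pro: 4 codons.
6 × 2 × 2 × 1 × 4 × 2 × 6 × 4 = 4608.

4608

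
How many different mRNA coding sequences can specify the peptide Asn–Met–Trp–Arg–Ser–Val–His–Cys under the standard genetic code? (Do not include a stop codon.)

1152

Asn: 2 codons.
Met: 1 codon.
Trp: 1 codon.
Arg: 6 codons.
Ser: 6 codons.
Val: 4 codons.
His: 2 codons.
Cys: 2 codons.
2 × 1 × 1 × 6 × 6 × 4 × 2 × 2 = 1152.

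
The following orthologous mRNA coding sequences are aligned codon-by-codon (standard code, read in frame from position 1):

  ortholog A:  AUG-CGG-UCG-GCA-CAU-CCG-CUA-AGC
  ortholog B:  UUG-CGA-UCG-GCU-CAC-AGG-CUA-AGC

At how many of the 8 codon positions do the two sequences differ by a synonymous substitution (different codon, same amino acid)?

3

Codon 1: AUG Met / UUG Leu — nonsynonymous.
Codon 2: CGG Arg / CGA Arg — synonymous.
Codon 3: UCG Ser / UCG Ser — identical.
Codon 4: GCA Ala / GCU Ala — synonymous.
Codon 5: CAU His / CAC His — synonymous.
Codon 6: CCG Pro / AGG Arg — nonsynonymous.
Codon 7: CUA Leu / CUA Leu — identical.
Codon 8: AGC Ser / AGC Ser — identical.
Synonymous differences: 3.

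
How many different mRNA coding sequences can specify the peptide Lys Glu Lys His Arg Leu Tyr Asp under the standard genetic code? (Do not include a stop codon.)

2304

Lys: 2 codons.
Glu: 2 codons.
Lys: 2 codons.
His: 2 codons.
Arg: 6 codons.
Leu: 6 codons.
Tyr: 2 codons.
Asp: 2 codons.
2 × 2 × 2 × 2 × 6 × 6 × 2 × 2 = 2304.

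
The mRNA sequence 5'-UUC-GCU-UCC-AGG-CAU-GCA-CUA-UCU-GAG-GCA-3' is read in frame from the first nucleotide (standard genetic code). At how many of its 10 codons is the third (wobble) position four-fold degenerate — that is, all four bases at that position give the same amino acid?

6

Codon 1 UUC (Phe): third position 2-fold.
Codon 2 GCU (Ala): third position 4-fold.
Codon 3 UCC (Ser): third position 4-fold.
Codon 4 AGG (Arg): third position 2-fold.
Codon 5 CAU (His): third position 2-fold.
Codon 6 GCA (Ala): third position 4-fold.
Codon 7 CUA (Leu): third position 4-fold.
Codon 8 UCU (Ser): third position 4-fold.
Codon 9 GAG (Glu): third position 2-fold.
Codon 10 GCA (Ala): third position 4-fold.
Four-fold degenerate third positions: 6.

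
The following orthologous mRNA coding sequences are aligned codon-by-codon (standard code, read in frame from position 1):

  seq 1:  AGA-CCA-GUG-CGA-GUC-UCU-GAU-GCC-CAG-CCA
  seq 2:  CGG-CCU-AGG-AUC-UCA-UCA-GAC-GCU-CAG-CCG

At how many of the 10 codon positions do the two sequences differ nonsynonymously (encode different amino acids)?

3

Codon 1: AGA Arg / CGG Arg — synonymous.
Codon 2: CCA Pro / CCU Pro — synonymous.
Codon 3: GUG Val / AGG Arg — nonsynonymous.
Codon 4: CGA Arg / AUC Ile — nonsynonymous.
Codon 5: GUC Val / UCA Ser — nonsynonymous.
Codon 6: UCU Ser / UCA Ser — synonymous.
Codon 7: GAU Asp / GAC Asp — synonymous.
Codon 8: GCC Ala / GCU Ala — synonymous.
Codon 9: CAG Gln / CAG Gln — identical.
Codon 10: CCA Pro / CCG Pro — synonymous.
Nonsynonymous differences: 3.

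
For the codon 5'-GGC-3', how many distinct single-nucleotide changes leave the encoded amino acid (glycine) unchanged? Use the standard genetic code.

Position 1: none → 0 synonymous.
Position 2: none → 0 synonymous.
Position 3: GGT, GGA, GGG → 3 synonymous.
Total: 0 + 0 + 3 = 3.

3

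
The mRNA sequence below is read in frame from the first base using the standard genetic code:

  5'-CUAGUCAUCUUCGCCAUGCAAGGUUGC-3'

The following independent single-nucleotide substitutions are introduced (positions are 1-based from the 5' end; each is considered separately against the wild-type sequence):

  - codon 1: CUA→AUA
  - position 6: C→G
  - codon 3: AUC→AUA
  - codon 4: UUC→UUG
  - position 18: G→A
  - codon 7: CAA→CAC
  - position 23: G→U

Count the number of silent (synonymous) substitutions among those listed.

2

Codon 1: CUA (Leu) → AUA (Ile) — missense.
Codon 2: GUC (Val) → GUG (Val) — synonymous.
Codon 3: AUC (Ile) → AUA (Ile) — synonymous.
Codon 4: UUC (Phe) → UUG (Leu) — missense.
Codon 6: AUG (Met) → AUA (Ile) — missense.
Codon 7: CAA (Gln) → CAC (His) — missense.
Codon 8: GGU (Gly) → GUU (Val) — missense.
Synonymous: 2 of 7.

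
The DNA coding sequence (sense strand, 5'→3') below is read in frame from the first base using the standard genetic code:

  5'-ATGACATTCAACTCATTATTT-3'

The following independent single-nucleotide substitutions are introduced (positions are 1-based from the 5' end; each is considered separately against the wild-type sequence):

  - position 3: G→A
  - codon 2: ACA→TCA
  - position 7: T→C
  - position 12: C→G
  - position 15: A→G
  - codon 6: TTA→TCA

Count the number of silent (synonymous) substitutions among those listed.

1

Codon 1: ATG (Met) → ATA (Ile) — missense.
Codon 2: ACA (Thr) → TCA (Ser) — missense.
Codon 3: TTC (Phe) → CTC (Leu) — missense.
Codon 4: AAC (Asn) → AAG (Lys) — missense.
Codon 5: TCA (Ser) → TCG (Ser) — synonymous.
Codon 6: TTA (Leu) → TCA (Ser) — missense.
Synonymous: 1 of 6.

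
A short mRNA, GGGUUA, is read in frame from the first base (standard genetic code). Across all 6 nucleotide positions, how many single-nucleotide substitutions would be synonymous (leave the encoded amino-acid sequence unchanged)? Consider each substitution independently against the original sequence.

Codon 1 (GGG, Gly): 3 synonymous substitutions.
Codon 2 (UUA, Leu): 2 synonymous substitutions.
Total: 3 + 2 = 5.

5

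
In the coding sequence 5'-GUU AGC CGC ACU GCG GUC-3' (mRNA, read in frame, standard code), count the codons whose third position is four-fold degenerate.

5

Codon 1 GUU (Val): third position 4-fold.
Codon 2 AGC (Ser): third position 2-fold.
Codon 3 CGC (Arg): third position 4-fold.
Codon 4 ACU (Thr): third position 4-fold.
Codon 5 GCG (Ala): third position 4-fold.
Codon 6 GUC (Val): third position 4-fold.
Four-fold degenerate third positions: 5.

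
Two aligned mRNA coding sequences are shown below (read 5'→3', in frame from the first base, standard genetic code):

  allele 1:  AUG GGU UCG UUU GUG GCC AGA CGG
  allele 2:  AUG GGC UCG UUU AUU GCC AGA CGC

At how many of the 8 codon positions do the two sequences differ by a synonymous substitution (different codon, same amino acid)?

Codon 1: AUG Met / AUG Met — identical.
Codon 2: GGU Gly / GGC Gly — synonymous.
Codon 3: UCG Ser / UCG Ser — identical.
Codon 4: UUU Phe / UUU Phe — identical.
Codon 5: GUG Val / AUU Ile — nonsynonymous.
Codon 6: GCC Ala / GCC Ala — identical.
Codon 7: AGA Arg / AGA Arg — identical.
Codon 8: CGG Arg / CGC Arg — synonymous.
Synonymous differences: 2.

2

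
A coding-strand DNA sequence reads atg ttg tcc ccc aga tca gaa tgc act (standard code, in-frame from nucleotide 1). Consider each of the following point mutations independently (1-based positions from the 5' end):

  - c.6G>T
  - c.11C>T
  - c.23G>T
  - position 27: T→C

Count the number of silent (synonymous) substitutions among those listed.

Codon 2: TTG (Leu) → TTT (Phe) — missense.
Codon 4: CCC (Pro) → CTC (Leu) — missense.
Codon 8: TGC (Cys) → TTC (Phe) — missense.
Codon 9: ACT (Thr) → ACC (Thr) — synonymous.
Synonymous: 1 of 4.

1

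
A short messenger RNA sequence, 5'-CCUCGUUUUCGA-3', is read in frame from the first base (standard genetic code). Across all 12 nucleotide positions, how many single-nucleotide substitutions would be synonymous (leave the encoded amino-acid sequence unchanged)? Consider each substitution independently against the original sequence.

Codon 1 (CCU, Pro): 3 synonymous substitutions.
Codon 2 (CGU, Arg): 3 synonymous substitutions.
Codon 3 (UUU, Phe): 1 synonymous substitution.
Codon 4 (CGA, Arg): 4 synonymous substitutions.
Total: 3 + 3 + 1 + 4 = 11.

11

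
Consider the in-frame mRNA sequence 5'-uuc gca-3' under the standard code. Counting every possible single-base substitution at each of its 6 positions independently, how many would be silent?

Codon 1 (UUC, Phe): 1 synonymous substitution.
Codon 2 (GCA, Ala): 3 synonymous substitutions.
Total: 1 + 3 = 4.

4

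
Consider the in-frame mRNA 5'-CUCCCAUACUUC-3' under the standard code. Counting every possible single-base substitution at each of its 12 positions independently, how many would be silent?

8

Codon 1 (CUC, Leu): 3 synonymous substitutions.
Codon 2 (CCA, Pro): 3 synonymous substitutions.
Codon 3 (UAC, Tyr): 1 synonymous substitution.
Codon 4 (UUC, Phe): 1 synonymous substitution.
Total: 3 + 3 + 1 + 1 = 8.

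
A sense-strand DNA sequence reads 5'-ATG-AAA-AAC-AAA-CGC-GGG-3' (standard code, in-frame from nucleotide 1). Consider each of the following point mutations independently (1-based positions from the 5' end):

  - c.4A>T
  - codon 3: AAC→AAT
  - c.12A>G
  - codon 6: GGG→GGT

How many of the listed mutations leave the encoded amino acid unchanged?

Codon 2: AAA (Lys) → TAA (Stop) — nonsense.
Codon 3: AAC (Asn) → AAT (Asn) — synonymous.
Codon 4: AAA (Lys) → AAG (Lys) — synonymous.
Codon 6: GGG (Gly) → GGT (Gly) — synonymous.
Synonymous: 3 of 4.

3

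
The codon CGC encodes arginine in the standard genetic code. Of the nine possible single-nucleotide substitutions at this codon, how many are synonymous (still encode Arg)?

Position 1: none → 0 synonymous.
Position 2: none → 0 synonymous.
Position 3: CGT, CGA, CGG → 3 synonymous.
Total: 0 + 0 + 3 = 3.

3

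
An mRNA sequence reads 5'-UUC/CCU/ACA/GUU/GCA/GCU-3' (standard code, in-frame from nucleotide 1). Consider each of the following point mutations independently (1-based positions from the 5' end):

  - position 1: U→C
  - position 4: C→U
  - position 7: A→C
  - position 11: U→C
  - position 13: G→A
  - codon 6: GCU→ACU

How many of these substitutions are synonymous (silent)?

0

Codon 1: UUC (Phe) → CUC (Leu) — missense.
Codon 2: CCU (Pro) → UCU (Ser) — missense.
Codon 3: ACA (Thr) → CCA (Pro) — missense.
Codon 4: GUU (Val) → GCU (Ala) — missense.
Codon 5: GCA (Ala) → ACA (Thr) — missense.
Codon 6: GCU (Ala) → ACU (Thr) — missense.
Synonymous: 0 of 6.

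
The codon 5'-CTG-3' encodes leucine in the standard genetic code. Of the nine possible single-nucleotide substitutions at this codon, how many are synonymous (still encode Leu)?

4

Position 1: TTG → 1 synonymous.
Position 2: none → 0 synonymous.
Position 3: CTT, CTC, CTA → 3 synonymous.
Total: 1 + 0 + 3 = 4.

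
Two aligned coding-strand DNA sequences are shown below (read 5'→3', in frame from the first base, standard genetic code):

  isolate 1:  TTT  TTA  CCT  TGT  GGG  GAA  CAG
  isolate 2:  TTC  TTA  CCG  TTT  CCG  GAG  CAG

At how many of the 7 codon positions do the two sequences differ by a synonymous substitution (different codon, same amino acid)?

3

Codon 1: TTT Phe / TTC Phe — synonymous.
Codon 2: TTA Leu / TTA Leu — identical.
Codon 3: CCT Pro / CCG Pro — synonymous.
Codon 4: TGT Cys / TTT Phe — nonsynonymous.
Codon 5: GGG Gly / CCG Pro — nonsynonymous.
Codon 6: GAA Glu / GAG Glu — synonymous.
Codon 7: CAG Gln / CAG Gln — identical.
Synonymous differences: 3.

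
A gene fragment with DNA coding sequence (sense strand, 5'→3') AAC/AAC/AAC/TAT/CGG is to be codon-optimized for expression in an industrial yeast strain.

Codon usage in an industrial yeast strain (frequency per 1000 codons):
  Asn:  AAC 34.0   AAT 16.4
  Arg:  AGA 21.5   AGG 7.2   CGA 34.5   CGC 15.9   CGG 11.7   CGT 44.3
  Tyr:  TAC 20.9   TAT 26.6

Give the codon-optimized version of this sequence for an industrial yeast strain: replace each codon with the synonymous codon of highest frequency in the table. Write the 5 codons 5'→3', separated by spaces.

Codon 1 (Asn): best is AAC at 34.0.
Codon 2 (Asn): best is AAC at 34.0.
Codon 3 (Asn): best is AAC at 34.0.
Codon 4 (Tyr): best is TAT at 26.6.
Codon 5 (Arg): best is CGT at 44.3.

AAC AAC AAC TAT CGT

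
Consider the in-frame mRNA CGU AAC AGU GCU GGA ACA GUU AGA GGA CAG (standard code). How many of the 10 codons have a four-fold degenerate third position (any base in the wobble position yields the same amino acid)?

6

Codon 1 CGU (Arg): third position 4-fold.
Codon 2 AAC (Asn): third position 2-fold.
Codon 3 AGU (Ser): third position 2-fold.
Codon 4 GCU (Ala): third position 4-fold.
Codon 5 GGA (Gly): third position 4-fold.
Codon 6 ACA (Thr): third position 4-fold.
Codon 7 GUU (Val): third position 4-fold.
Codon 8 AGA (Arg): third position 2-fold.
Codon 9 GGA (Gly): third position 4-fold.
Codon 10 CAG (Gln): third position 2-fold.
Four-fold degenerate third positions: 6.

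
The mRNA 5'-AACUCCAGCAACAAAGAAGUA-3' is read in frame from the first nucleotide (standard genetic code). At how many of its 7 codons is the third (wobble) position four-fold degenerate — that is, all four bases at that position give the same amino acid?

2

Codon 1 AAC (Asn): third position 2-fold.
Codon 2 UCC (Ser): third position 4-fold.
Codon 3 AGC (Ser): third position 2-fold.
Codon 4 AAC (Asn): third position 2-fold.
Codon 5 AAA (Lys): third position 2-fold.
Codon 6 GAA (Glu): third position 2-fold.
Codon 7 GUA (Val): third position 4-fold.
Four-fold degenerate third positions: 2.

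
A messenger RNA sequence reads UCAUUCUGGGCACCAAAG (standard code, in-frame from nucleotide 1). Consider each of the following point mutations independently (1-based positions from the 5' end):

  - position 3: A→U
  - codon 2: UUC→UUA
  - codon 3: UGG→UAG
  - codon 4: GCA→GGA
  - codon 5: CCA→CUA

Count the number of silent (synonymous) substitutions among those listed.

1

Codon 1: UCA (Ser) → UCU (Ser) — synonymous.
Codon 2: UUC (Phe) → UUA (Leu) — missense.
Codon 3: UGG (Trp) → UAG (Stop) — nonsense.
Codon 4: GCA (Ala) → GGA (Gly) — missense.
Codon 5: CCA (Pro) → CUA (Leu) — missense.
Synonymous: 1 of 5.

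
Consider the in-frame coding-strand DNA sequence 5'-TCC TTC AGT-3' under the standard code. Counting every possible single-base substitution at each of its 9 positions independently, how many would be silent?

5

Codon 1 (TCC, Ser): 3 synonymous substitutions.
Codon 2 (TTC, Phe): 1 synonymous substitution.
Codon 3 (AGT, Ser): 1 synonymous substitution.
Total: 3 + 1 + 1 = 5.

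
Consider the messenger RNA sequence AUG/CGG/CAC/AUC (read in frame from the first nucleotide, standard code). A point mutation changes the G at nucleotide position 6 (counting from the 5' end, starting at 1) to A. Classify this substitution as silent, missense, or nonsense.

Position 6 falls in codon 2: CGG → Arg.
After the substitution the codon is CGA → Arg.
Both encode Arg, so the change is synonymous.

silent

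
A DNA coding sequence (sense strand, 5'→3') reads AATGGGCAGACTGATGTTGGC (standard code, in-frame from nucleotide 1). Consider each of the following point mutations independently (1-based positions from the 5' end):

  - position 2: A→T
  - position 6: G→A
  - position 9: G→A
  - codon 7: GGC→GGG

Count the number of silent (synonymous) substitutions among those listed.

3

Codon 1: AAT (Asn) → ATT (Ile) — missense.
Codon 2: GGG (Gly) → GGA (Gly) — synonymous.
Codon 3: CAG (Gln) → CAA (Gln) — synonymous.
Codon 7: GGC (Gly) → GGG (Gly) — synonymous.
Synonymous: 3 of 4.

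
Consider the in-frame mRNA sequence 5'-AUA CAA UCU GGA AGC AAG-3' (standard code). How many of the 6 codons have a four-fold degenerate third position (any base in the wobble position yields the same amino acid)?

2

Codon 1 AUA (Ile): third position 3-fold.
Codon 2 CAA (Gln): third position 2-fold.
Codon 3 UCU (Ser): third position 4-fold.
Codon 4 GGA (Gly): third position 4-fold.
Codon 5 AGC (Ser): third position 2-fold.
Codon 6 AAG (Lys): third position 2-fold.
Four-fold degenerate third positions: 2.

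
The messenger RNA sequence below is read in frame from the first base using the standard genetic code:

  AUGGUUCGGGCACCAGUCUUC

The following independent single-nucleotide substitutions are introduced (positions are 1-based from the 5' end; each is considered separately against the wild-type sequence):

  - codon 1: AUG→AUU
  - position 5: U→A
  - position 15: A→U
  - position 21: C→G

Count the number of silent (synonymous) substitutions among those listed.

1

Codon 1: AUG (Met) → AUU (Ile) — missense.
Codon 2: GUU (Val) → GAU (Asp) — missense.
Codon 5: CCA (Pro) → CCU (Pro) — synonymous.
Codon 7: UUC (Phe) → UUG (Leu) — missense.
Synonymous: 1 of 4.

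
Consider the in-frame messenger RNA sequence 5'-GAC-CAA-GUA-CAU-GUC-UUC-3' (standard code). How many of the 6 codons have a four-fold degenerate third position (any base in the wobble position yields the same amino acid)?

2

Codon 1 GAC (Asp): third position 2-fold.
Codon 2 CAA (Gln): third position 2-fold.
Codon 3 GUA (Val): third position 4-fold.
Codon 4 CAU (His): third position 2-fold.
Codon 5 GUC (Val): third position 4-fold.
Codon 6 UUC (Phe): third position 2-fold.
Four-fold degenerate third positions: 2.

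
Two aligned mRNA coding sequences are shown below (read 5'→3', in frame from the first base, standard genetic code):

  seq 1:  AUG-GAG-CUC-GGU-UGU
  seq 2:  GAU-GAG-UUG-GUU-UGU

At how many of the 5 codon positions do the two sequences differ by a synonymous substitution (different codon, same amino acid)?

1

Codon 1: AUG Met / GAU Asp — nonsynonymous.
Codon 2: GAG Glu / GAG Glu — identical.
Codon 3: CUC Leu / UUG Leu — synonymous.
Codon 4: GGU Gly / GUU Val — nonsynonymous.
Codon 5: UGU Cys / UGU Cys — identical.
Synonymous differences: 1.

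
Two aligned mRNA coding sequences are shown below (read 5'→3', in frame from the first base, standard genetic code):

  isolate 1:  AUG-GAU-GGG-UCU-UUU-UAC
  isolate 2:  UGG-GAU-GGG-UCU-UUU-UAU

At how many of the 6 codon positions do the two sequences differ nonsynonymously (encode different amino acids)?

1

Codon 1: AUG Met / UGG Trp — nonsynonymous.
Codon 2: GAU Asp / GAU Asp — identical.
Codon 3: GGG Gly / GGG Gly — identical.
Codon 4: UCU Ser / UCU Ser — identical.
Codon 5: UUU Phe / UUU Phe — identical.
Codon 6: UAC Tyr / UAU Tyr — synonymous.
Nonsynonymous differences: 1.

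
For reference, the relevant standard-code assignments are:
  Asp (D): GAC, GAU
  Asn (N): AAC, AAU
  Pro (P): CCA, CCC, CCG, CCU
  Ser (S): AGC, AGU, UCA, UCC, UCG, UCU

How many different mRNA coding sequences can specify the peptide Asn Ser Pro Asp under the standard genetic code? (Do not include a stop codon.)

Asn: 2 codons.
Ser: 6 codons.
Pro: 4 codons.
Asp: 2 codons.
2 × 6 × 4 × 2 = 96.

96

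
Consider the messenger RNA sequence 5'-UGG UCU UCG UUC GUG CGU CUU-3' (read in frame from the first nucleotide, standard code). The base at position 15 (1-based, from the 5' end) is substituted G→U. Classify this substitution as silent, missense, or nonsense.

Position 15 falls in codon 5: GUG → Val.
After the substitution the codon is GUU → Val.
Both encode Val, so the change is synonymous.

silent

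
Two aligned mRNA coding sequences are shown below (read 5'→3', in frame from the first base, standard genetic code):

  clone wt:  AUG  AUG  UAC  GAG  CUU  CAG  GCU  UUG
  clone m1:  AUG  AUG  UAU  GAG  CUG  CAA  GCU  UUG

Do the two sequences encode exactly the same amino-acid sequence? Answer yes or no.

Codon 1: AUG Met / AUG Met — identical.
Codon 2: AUG Met / AUG Met — identical.
Codon 3: UAC Tyr / UAU Tyr — synonymous.
Codon 4: GAG Glu / GAG Glu — identical.
Codon 5: CUU Leu / CUG Leu — synonymous.
Codon 6: CAG Gln / CAA Gln — synonymous.
Codon 7: GCU Ala / GCU Ala — identical.
Codon 8: UUG Leu / UUG Leu — identical.
Nonsynonymous differences: 0 → same protein.

yes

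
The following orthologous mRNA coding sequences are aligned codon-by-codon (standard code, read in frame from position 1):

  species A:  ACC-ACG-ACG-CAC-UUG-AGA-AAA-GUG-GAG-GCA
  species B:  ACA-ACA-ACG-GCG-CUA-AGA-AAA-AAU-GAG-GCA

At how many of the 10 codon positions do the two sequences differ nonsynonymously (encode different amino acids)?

Codon 1: ACC Thr / ACA Thr — synonymous.
Codon 2: ACG Thr / ACA Thr — synonymous.
Codon 3: ACG Thr / ACG Thr — identical.
Codon 4: CAC His / GCG Ala — nonsynonymous.
Codon 5: UUG Leu / CUA Leu — synonymous.
Codon 6: AGA Arg / AGA Arg — identical.
Codon 7: AAA Lys / AAA Lys — identical.
Codon 8: GUG Val / AAU Asn — nonsynonymous.
Codon 9: GAG Glu / GAG Glu — identical.
Codon 10: GCA Ala / GCA Ala — identical.
Nonsynonymous differences: 2.

2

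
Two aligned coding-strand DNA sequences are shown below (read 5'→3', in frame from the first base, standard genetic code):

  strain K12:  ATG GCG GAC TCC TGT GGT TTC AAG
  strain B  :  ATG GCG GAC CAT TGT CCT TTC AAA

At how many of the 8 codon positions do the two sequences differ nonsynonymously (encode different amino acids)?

2

Codon 1: ATG Met / ATG Met — identical.
Codon 2: GCG Ala / GCG Ala — identical.
Codon 3: GAC Asp / GAC Asp — identical.
Codon 4: TCC Ser / CAT His — nonsynonymous.
Codon 5: TGT Cys / TGT Cys — identical.
Codon 6: GGT Gly / CCT Pro — nonsynonymous.
Codon 7: TTC Phe / TTC Phe — identical.
Codon 8: AAG Lys / AAA Lys — synonymous.
Nonsynonymous differences: 2.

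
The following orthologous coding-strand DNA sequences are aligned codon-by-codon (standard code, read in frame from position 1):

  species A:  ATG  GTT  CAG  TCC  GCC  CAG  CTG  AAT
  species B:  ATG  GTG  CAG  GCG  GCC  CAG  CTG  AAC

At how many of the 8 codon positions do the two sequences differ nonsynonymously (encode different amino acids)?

1

Codon 1: ATG Met / ATG Met — identical.
Codon 2: GTT Val / GTG Val — synonymous.
Codon 3: CAG Gln / CAG Gln — identical.
Codon 4: TCC Ser / GCG Ala — nonsynonymous.
Codon 5: GCC Ala / GCC Ala — identical.
Codon 6: CAG Gln / CAG Gln — identical.
Codon 7: CTG Leu / CTG Leu — identical.
Codon 8: AAT Asn / AAC Asn — synonymous.
Nonsynonymous differences: 1.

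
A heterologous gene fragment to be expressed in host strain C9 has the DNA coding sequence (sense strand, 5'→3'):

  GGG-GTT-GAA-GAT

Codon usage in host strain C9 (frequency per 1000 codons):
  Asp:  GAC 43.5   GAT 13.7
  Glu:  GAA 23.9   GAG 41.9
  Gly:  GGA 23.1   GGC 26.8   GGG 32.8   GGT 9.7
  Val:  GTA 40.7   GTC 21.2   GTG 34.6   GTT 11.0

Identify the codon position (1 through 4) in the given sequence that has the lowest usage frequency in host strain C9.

2

Codon 1 GGG (Gly): 32.8 per 1000.
Codon 2 GTT (Val): 11.0 per 1000.
Codon 3 GAA (Glu): 23.9 per 1000.
Codon 4 GAT (Asp): 13.7 per 1000.
Lowest frequency is 11.0 at codon 2.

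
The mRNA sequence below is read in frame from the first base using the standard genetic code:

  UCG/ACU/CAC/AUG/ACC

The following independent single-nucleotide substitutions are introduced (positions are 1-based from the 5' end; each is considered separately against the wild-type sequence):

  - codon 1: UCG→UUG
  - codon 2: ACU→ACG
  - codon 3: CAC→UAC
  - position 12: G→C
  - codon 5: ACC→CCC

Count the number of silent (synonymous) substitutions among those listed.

Codon 1: UCG (Ser) → UUG (Leu) — missense.
Codon 2: ACU (Thr) → ACG (Thr) — synonymous.
Codon 3: CAC (His) → UAC (Tyr) — missense.
Codon 4: AUG (Met) → AUC (Ile) — missense.
Codon 5: ACC (Thr) → CCC (Pro) — missense.
Synonymous: 1 of 5.

1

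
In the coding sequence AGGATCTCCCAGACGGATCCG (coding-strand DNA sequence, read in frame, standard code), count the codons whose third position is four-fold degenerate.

Codon 1 AGG (Arg): third position 2-fold.
Codon 2 ATC (Ile): third position 3-fold.
Codon 3 TCC (Ser): third position 4-fold.
Codon 4 CAG (Gln): third position 2-fold.
Codon 5 ACG (Thr): third position 4-fold.
Codon 6 GAT (Asp): third position 2-fold.
Codon 7 CCG (Pro): third position 4-fold.
Four-fold degenerate third positions: 3.

3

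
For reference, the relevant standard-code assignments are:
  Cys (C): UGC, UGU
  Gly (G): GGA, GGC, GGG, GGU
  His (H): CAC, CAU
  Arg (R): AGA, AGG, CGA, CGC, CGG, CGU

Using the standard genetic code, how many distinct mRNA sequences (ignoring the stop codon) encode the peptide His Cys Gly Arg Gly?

His: 2 codons.
Cys: 2 codons.
Gly: 4 codons.
Arg: 6 codons.
Gly: 4 codons.
2 × 2 × 4 × 6 × 4 = 384.

384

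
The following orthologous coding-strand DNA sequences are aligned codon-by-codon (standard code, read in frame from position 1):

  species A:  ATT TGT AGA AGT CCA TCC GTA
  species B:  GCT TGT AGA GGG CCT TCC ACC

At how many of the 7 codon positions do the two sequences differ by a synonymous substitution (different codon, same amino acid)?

Codon 1: ATT Ile / GCT Ala — nonsynonymous.
Codon 2: TGT Cys / TGT Cys — identical.
Codon 3: AGA Arg / AGA Arg — identical.
Codon 4: AGT Ser / GGG Gly — nonsynonymous.
Codon 5: CCA Pro / CCT Pro — synonymous.
Codon 6: TCC Ser / TCC Ser — identical.
Codon 7: GTA Val / ACC Thr — nonsynonymous.
Synonymous differences: 1.

1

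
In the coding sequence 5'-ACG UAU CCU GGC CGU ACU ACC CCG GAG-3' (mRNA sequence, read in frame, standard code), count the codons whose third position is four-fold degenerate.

Codon 1 ACG (Thr): third position 4-fold.
Codon 2 UAU (Tyr): third position 2-fold.
Codon 3 CCU (Pro): third position 4-fold.
Codon 4 GGC (Gly): third position 4-fold.
Codon 5 CGU (Arg): third position 4-fold.
Codon 6 ACU (Thr): third position 4-fold.
Codon 7 ACC (Thr): third position 4-fold.
Codon 8 CCG (Pro): third position 4-fold.
Codon 9 GAG (Glu): third position 2-fold.
Four-fold degenerate third positions: 7.

7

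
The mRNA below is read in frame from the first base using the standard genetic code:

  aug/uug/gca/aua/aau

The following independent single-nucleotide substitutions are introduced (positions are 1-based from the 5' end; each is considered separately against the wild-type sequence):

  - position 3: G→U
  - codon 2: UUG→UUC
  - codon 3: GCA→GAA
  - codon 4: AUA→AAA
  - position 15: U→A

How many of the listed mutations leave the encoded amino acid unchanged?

Codon 1: AUG (Met) → AUU (Ile) — missense.
Codon 2: UUG (Leu) → UUC (Phe) — missense.
Codon 3: GCA (Ala) → GAA (Glu) — missense.
Codon 4: AUA (Ile) → AAA (Lys) — missense.
Codon 5: AAU (Asn) → AAA (Lys) — missense.
Synonymous: 0 of 5.

0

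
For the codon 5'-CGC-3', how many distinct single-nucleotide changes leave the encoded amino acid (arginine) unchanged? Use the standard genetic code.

3

Position 1: none → 0 synonymous.
Position 2: none → 0 synonymous.
Position 3: CGT, CGA, CGG → 3 synonymous.
Total: 0 + 0 + 3 = 3.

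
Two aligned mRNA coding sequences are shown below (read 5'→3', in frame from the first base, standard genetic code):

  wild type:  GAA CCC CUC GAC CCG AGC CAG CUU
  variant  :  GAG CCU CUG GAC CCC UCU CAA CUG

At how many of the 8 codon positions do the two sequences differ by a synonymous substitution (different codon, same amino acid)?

Codon 1: GAA Glu / GAG Glu — synonymous.
Codon 2: CCC Pro / CCU Pro — synonymous.
Codon 3: CUC Leu / CUG Leu — synonymous.
Codon 4: GAC Asp / GAC Asp — identical.
Codon 5: CCG Pro / CCC Pro — synonymous.
Codon 6: AGC Ser / UCU Ser — synonymous.
Codon 7: CAG Gln / CAA Gln — synonymous.
Codon 8: CUU Leu / CUG Leu — synonymous.
Synonymous differences: 7.

7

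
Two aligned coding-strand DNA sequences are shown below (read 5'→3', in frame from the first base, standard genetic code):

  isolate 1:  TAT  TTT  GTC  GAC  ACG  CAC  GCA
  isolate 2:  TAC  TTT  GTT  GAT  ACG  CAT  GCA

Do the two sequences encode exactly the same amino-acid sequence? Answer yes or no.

yes

Codon 1: TAT Tyr / TAC Tyr — synonymous.
Codon 2: TTT Phe / TTT Phe — identical.
Codon 3: GTC Val / GTT Val — synonymous.
Codon 4: GAC Asp / GAT Asp — synonymous.
Codon 5: ACG Thr / ACG Thr — identical.
Codon 6: CAC His / CAT His — synonymous.
Codon 7: GCA Ala / GCA Ala — identical.
Nonsynonymous differences: 0 → same protein.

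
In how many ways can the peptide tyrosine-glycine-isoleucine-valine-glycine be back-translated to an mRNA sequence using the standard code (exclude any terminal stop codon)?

384

Tyr: 2 codons.
Gly: 4 codons.
Ile: 3 codons.
Val: 4 codons.
Gly: 4 codons.
2 × 4 × 3 × 4 × 4 = 384.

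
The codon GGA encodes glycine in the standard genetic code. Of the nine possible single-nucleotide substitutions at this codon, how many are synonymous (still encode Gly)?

3

Position 1: none → 0 synonymous.
Position 2: none → 0 synonymous.
Position 3: GGU, GGC, GGG → 3 synonymous.
Total: 0 + 0 + 3 = 3.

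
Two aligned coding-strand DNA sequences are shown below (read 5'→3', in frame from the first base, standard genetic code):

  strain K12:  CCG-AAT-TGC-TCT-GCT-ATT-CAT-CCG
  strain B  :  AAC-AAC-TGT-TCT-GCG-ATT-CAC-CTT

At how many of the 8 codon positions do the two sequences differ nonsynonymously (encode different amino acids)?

Codon 1: CCG Pro / AAC Asn — nonsynonymous.
Codon 2: AAT Asn / AAC Asn — synonymous.
Codon 3: TGC Cys / TGT Cys — synonymous.
Codon 4: TCT Ser / TCT Ser — identical.
Codon 5: GCT Ala / GCG Ala — synonymous.
Codon 6: ATT Ile / ATT Ile — identical.
Codon 7: CAT His / CAC His — synonymous.
Codon 8: CCG Pro / CTT Leu — nonsynonymous.
Nonsynonymous differences: 2.

2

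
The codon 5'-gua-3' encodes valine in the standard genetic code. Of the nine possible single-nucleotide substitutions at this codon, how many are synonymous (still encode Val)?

Position 1: none → 0 synonymous.
Position 2: none → 0 synonymous.
Position 3: GUU, GUC, GUG → 3 synonymous.
Total: 0 + 0 + 3 = 3.

3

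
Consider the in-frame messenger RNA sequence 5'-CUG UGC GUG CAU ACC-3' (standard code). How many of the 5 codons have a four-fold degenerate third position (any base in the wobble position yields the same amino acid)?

Codon 1 CUG (Leu): third position 4-fold.
Codon 2 UGC (Cys): third position 2-fold.
Codon 3 GUG (Val): third position 4-fold.
Codon 4 CAU (His): third position 2-fold.
Codon 5 ACC (Thr): third position 4-fold.
Four-fold degenerate third positions: 3.

3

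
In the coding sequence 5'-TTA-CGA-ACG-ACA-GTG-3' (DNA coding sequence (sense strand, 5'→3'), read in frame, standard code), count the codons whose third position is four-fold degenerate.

4

Codon 1 TTA (Leu): third position 2-fold.
Codon 2 CGA (Arg): third position 4-fold.
Codon 3 ACG (Thr): third position 4-fold.
Codon 4 ACA (Thr): third position 4-fold.
Codon 5 GTG (Val): third position 4-fold.
Four-fold degenerate third positions: 4.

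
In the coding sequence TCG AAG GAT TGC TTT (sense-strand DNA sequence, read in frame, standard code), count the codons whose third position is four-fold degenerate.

1

Codon 1 TCG (Ser): third position 4-fold.
Codon 2 AAG (Lys): third position 2-fold.
Codon 3 GAT (Asp): third position 2-fold.
Codon 4 TGC (Cys): third position 2-fold.
Codon 5 TTT (Phe): third position 2-fold.
Four-fold degenerate third positions: 1.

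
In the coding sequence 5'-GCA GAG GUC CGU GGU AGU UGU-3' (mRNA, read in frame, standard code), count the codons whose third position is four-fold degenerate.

Codon 1 GCA (Ala): third position 4-fold.
Codon 2 GAG (Glu): third position 2-fold.
Codon 3 GUC (Val): third position 4-fold.
Codon 4 CGU (Arg): third position 4-fold.
Codon 5 GGU (Gly): third position 4-fold.
Codon 6 AGU (Ser): third position 2-fold.
Codon 7 UGU (Cys): third position 2-fold.
Four-fold degenerate third positions: 4.

4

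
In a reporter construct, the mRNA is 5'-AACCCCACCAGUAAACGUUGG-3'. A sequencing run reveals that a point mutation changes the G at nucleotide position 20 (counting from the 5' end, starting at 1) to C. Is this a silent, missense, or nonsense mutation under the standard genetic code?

Position 20 falls in codon 7: UGG → Trp.
After the substitution the codon is UCG → Ser.
Trp ≠ Ser, so this is a missense mutation.

missense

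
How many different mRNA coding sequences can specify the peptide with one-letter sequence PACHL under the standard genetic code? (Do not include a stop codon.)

Pro: 4 codons.
Ala: 4 codons.
Cys: 2 codons.
His: 2 codons.
Leu: 6 codons.
4 × 4 × 2 × 2 × 6 = 384.

384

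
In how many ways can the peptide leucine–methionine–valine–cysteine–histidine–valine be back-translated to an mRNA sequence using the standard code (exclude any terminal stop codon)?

384

Leu: 6 codons.
Met: 1 codon.
Val: 4 codons.
Cys: 2 codons.
His: 2 codons.
Val: 4 codons.
6 × 1 × 4 × 2 × 2 × 4 = 384.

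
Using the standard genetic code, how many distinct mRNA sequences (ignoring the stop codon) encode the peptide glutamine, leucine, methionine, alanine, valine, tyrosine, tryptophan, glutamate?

768

Gln: 2 codons.
Leu: 6 codons.
Met: 1 codon.
Ala: 4 codons.
Val: 4 codons.
Tyr: 2 codons.
Trp: 1 codon.
Glu: 2 codons.
2 × 6 × 1 × 4 × 4 × 2 × 1 × 2 = 768.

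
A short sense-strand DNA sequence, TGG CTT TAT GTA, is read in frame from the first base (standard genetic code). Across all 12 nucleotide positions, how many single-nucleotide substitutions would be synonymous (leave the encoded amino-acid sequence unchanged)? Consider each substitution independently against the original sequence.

Codon 1 (TGG, Trp): 0 synonymous substitutions.
Codon 2 (CTT, Leu): 3 synonymous substitutions.
Codon 3 (TAT, Tyr): 1 synonymous substitution.
Codon 4 (GTA, Val): 3 synonymous substitutions.
Total: 0 + 3 + 1 + 3 = 7.

7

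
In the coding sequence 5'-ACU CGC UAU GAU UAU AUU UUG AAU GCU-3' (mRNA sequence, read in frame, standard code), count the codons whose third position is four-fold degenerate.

Codon 1 ACU (Thr): third position 4-fold.
Codon 2 CGC (Arg): third position 4-fold.
Codon 3 UAU (Tyr): third position 2-fold.
Codon 4 GAU (Asp): third position 2-fold.
Codon 5 UAU (Tyr): third position 2-fold.
Codon 6 AUU (Ile): third position 3-fold.
Codon 7 UUG (Leu): third position 2-fold.
Codon 8 AAU (Asn): third position 2-fold.
Codon 9 GCU (Ala): third position 4-fold.
Four-fold degenerate third positions: 3.

3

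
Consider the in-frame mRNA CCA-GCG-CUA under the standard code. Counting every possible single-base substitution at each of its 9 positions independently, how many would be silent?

10

Codon 1 (CCA, Pro): 3 synonymous substitutions.
Codon 2 (GCG, Ala): 3 synonymous substitutions.
Codon 3 (CUA, Leu): 4 synonymous substitutions.
Total: 3 + 3 + 4 = 10.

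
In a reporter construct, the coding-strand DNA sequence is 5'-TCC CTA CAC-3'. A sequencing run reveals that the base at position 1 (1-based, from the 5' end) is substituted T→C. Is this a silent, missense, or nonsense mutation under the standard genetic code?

Position 1 falls in codon 1: TCC → Ser.
After the substitution the codon is CCC → Pro.
Ser ≠ Pro, so this is a missense mutation.

missense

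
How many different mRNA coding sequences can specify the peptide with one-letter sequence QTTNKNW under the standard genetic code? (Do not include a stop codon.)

256

Gln: 2 codons.
Thr: 4 codons.
Thr: 4 codons.
Asn: 2 codons.
Lys: 2 codons.
Asn: 2 codons.
Trp: 1 codon.
2 × 4 × 4 × 2 × 2 × 2 × 1 = 256.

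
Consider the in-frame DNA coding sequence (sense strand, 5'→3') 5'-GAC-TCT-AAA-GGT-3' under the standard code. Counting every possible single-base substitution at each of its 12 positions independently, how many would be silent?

8

Codon 1 (GAC, Asp): 1 synonymous substitution.
Codon 2 (TCT, Ser): 3 synonymous substitutions.
Codon 3 (AAA, Lys): 1 synonymous substitution.
Codon 4 (GGT, Gly): 3 synonymous substitutions.
Total: 1 + 3 + 1 + 3 = 8.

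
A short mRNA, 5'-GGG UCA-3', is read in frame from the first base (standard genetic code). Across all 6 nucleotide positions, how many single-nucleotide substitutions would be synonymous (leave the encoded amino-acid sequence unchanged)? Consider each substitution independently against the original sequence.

6

Codon 1 (GGG, Gly): 3 synonymous substitutions.
Codon 2 (UCA, Ser): 3 synonymous substitutions.
Total: 3 + 3 = 6.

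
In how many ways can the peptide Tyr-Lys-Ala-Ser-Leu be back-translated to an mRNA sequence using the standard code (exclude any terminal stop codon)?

Tyr: 2 codons.
Lys: 2 codons.
Ala: 4 codons.
Ser: 6 codons.
Leu: 6 codons.
2 × 2 × 4 × 6 × 6 = 576.

576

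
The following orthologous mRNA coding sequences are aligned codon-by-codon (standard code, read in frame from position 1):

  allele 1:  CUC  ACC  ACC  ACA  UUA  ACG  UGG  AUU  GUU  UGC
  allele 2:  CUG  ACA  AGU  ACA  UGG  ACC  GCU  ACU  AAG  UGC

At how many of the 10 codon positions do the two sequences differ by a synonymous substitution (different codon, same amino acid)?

3

Codon 1: CUC Leu / CUG Leu — synonymous.
Codon 2: ACC Thr / ACA Thr — synonymous.
Codon 3: ACC Thr / AGU Ser — nonsynonymous.
Codon 4: ACA Thr / ACA Thr — identical.
Codon 5: UUA Leu / UGG Trp — nonsynonymous.
Codon 6: ACG Thr / ACC Thr — synonymous.
Codon 7: UGG Trp / GCU Ala — nonsynonymous.
Codon 8: AUU Ile / ACU Thr — nonsynonymous.
Codon 9: GUU Val / AAG Lys — nonsynonymous.
Codon 10: UGC Cys / UGC Cys — identical.
Synonymous differences: 3.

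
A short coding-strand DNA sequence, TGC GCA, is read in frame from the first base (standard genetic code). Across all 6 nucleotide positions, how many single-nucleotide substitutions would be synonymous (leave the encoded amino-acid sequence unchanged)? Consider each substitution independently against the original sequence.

Codon 1 (TGC, Cys): 1 synonymous substitution.
Codon 2 (GCA, Ala): 3 synonymous substitutions.
Total: 1 + 3 = 4.

4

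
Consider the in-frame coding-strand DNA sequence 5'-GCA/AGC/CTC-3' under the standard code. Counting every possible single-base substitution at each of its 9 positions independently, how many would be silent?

Codon 1 (GCA, Ala): 3 synonymous substitutions.
Codon 2 (AGC, Ser): 1 synonymous substitution.
Codon 3 (CTC, Leu): 3 synonymous substitutions.
Total: 3 + 1 + 3 = 7.

7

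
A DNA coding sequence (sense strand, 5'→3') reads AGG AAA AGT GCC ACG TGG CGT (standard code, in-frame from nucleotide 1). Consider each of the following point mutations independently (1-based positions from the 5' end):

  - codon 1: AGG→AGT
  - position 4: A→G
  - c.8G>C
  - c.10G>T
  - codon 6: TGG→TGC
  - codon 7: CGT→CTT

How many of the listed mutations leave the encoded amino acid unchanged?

Codon 1: AGG (Arg) → AGT (Ser) — missense.
Codon 2: AAA (Lys) → GAA (Glu) — missense.
Codon 3: AGT (Ser) → ACT (Thr) — missense.
Codon 4: GCC (Ala) → TCC (Ser) — missense.
Codon 6: TGG (Trp) → TGC (Cys) — missense.
Codon 7: CGT (Arg) → CTT (Leu) — missense.
Synonymous: 0 of 6.

0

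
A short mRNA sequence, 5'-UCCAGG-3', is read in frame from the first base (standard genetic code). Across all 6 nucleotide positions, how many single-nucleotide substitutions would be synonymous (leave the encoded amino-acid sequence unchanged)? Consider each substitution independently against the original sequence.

Codon 1 (UCC, Ser): 3 synonymous substitutions.
Codon 2 (AGG, Arg): 2 synonymous substitutions.
Total: 3 + 2 = 5.

5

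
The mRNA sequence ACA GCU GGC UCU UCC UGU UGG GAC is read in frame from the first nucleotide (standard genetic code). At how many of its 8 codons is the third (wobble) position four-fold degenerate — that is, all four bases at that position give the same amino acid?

5

Codon 1 ACA (Thr): third position 4-fold.
Codon 2 GCU (Ala): third position 4-fold.
Codon 3 GGC (Gly): third position 4-fold.
Codon 4 UCU (Ser): third position 4-fold.
Codon 5 UCC (Ser): third position 4-fold.
Codon 6 UGU (Cys): third position 2-fold.
Codon 7 UGG (Trp): third position 1-fold.
Codon 8 GAC (Asp): third position 2-fold.
Four-fold degenerate third positions: 5.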